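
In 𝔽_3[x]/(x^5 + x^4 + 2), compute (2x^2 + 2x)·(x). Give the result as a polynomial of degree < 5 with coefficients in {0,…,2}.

Multiply in 𝔽_3[x]: (2x^2 + 2x)·(x) = 2x^3 + 2x^2.
Reduced: 2x^3 + 2x^2.

2x^3 + 2x^2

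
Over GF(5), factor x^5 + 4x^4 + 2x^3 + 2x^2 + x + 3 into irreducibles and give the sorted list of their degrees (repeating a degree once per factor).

Write g(x) = x^5 + 4x^4 + 2x^3 + 2x^2 + x + 3.
Roots in GF(5): g(0) = 3; g(1) = 3; g(2) = 0 → root; g(3) = 0 → root; g(4) = 0 → root.
Linear factors from roots: (x + 3), (x + 2), (x + 1).
Complete factorization: g(x) = (x + 1)·(x + 2)·(x + 3)·(x^2 + 3x + 3).
Factor degrees with multiplicity: 1 + 1 + 1 + 2 = 5.

1, 1, 1, 2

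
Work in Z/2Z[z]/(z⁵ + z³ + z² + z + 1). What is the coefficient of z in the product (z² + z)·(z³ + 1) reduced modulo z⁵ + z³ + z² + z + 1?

0

Multiply in Z/2Z[z]: (z² + z)·(z³ + 1) = z⁵ + z⁴ + z² + z.
Reduce using z⁵ ≡ z³ + z² + z + 1 (mod z⁵ + z³ + z² + z + 1).
Reduced: z⁴ + z³ + 1.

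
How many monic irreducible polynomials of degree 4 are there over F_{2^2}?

The number of monic irreducibles of degree 4 over GF(4) is (1/4)·Σ_{d∣4} μ(4/d) 4^d.
Divisors of 4: 1, 2, 4; μ(4/d) for each: 0, -1, 1.
Σ = − 4^2 + 4^4 = 240.
N = 240/4 = 60.

60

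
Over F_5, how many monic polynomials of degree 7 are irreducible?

By the necklace-counting formula, N_5(7) = (1/7) Σ_{d|7} μ(7/d)·5^d.
Divisors of 7: 1, 7; μ(7/d) for each: -1, 1.
Σ = − 5^1 + 5^7 = 78120.
N = 78120/7 = 11160.

11160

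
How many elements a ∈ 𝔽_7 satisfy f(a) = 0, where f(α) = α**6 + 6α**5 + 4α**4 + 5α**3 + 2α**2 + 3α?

3

Evaluate at each of the 7 elements of 𝔽_7:
f(0) = 0 → root; f(1) = 0 → root; f(2) = 3; f(3) = 6; f(4) = 1; f(5) = 3; f(6) = 0 → root.
Roots: {0, 1, 6}.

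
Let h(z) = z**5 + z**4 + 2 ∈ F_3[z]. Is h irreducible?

Yes

Check for roots in F_3: h(0) = 2; h(1) = 1; h(2) = 2.
No roots, so no linear factors.
Monic irreducibles of degree 2 over GF(3): z**2 + 1, z**2 + z + 2, z**2 + 2z + 2.
None of them divide h (all give nonzero remainder).
No irreducible factor of degree ≤ 2 exists, so h is irreducible over GF(3).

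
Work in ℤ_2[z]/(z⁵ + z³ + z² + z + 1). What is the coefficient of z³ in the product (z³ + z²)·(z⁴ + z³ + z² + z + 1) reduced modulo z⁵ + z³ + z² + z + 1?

0

Multiply in ℤ_2[z]: (z³ + z²)·(z⁴ + z³ + z² + z + 1) = z⁷ + z².
Reduce using z⁵ ≡ z³ + z² + z + 1 (mod z⁵ + z³ + z² + z + 1).
Reduced: z⁴ + z² + z + 1.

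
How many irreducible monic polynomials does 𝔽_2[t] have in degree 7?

18

The number of monic irreducibles of degree 7 over GF(2) is (1/7)·Σ_{d∣7} μ(7/d) 2^d.
Divisors of 7: 1, 7; μ(7/d) for each: -1, 1.
Σ = − 2^1 + 2^7 = 126.
N = 126/7 = 18.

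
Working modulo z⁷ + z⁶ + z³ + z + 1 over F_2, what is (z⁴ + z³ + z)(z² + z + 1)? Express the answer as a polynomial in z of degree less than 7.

z^6 + z^2 + z

Multiply in F_2[z]: (z⁴ + z³ + z)·(z² + z + 1) = z⁶ + z² + z.
Reduced: z⁶ + z² + z.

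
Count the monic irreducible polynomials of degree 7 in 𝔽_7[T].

Gauss's count: N_{7}(7) = (1/7) Σ_{d|7} μ(7/d)·7^d.
Divisors of 7: 1, 7; μ(7/d) for each: -1, 1.
Σ = − 7^1 + 7^7 = 823536.
N = 823536/7 = 117648.

117648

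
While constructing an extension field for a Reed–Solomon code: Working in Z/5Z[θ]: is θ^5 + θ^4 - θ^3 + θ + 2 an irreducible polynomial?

Yes

Write f(θ) = θ^5 + θ^4 - θ^3 + θ + 2.
Check for roots in Z/5Z: f(0) = 2; f(1) = 4; f(2) = 4; f(3) = 2; f(4) = 2.
No roots, so no linear factors.
Degree-2 irreducible divisors: test the 10 monic irreducibles of degree 2 over GF(5).
None of them divide f (all give nonzero remainder).
No irreducible factor of degree ≤ 2 exists, so f is irreducible over GF(5).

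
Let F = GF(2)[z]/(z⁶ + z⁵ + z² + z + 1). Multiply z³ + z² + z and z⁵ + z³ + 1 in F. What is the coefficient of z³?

0

Multiply in GF(2)[z]: (z³ + z² + z)·(z⁵ + z³ + 1) = z⁸ + z⁷ + z⁵ + z⁴ + z³ + z² + z.
Reduce using z⁶ ≡ z⁵ + z² + z + 1 (mod z⁶ + z⁵ + z² + z + 1).
Reduced: z⁵ + z.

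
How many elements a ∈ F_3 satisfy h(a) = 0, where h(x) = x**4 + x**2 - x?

2

Evaluate at each of the 3 elements of F_3:
h(0) = 0 → root; h(1) = 1; h(2) = 0 → root.
Roots: {0, 2}.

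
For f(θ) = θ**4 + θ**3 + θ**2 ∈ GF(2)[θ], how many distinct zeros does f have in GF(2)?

1

Evaluate at each of the 2 elements of GF(2):
f(0) = 0 → root; f(1) = 1.
Roots: {0}.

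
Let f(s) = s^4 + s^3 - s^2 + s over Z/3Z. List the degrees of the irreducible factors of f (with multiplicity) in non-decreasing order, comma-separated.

Roots in Z/3Z: f(0) = 0 → root; f(1) = 2; f(2) = 1.
Linear factors from roots: (s).
Complete factorization: f(s) = (s)·(s^3 + s^2 - s + 1).
Factor degrees with multiplicity: 1 + 3 = 4.

1, 3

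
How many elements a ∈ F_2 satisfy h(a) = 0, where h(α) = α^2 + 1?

1

Evaluate at each of the 2 elements of F_2:
h(0) = 1; h(1) = 0 → root.
Roots: {1}.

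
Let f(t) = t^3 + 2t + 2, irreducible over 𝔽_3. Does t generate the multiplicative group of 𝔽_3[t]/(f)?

|GF(3^3)^×| = 3^3 − 1 = 26. Prime factorization: 26 = 2·13.
f is primitive ⇔ t has order 26 in GF(3)[t]/(f), i.e. t^(26/q) ≠ 1 for each prime q | 26.
t^(13) mod f = 1
t^(2) mod f = t^2.
Since t^(13) = 1, the order of t divides 13 < 26; not primitive.

No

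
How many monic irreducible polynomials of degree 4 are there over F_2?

3

By the necklace-counting formula, N_2(4) = (1/4) Σ_{d|4} μ(4/d)·2^d.
Divisors of 4: 1, 2, 4; μ(4/d) for each: 0, -1, 1.
Σ = − 2^2 + 2^4 = 12.
N = 12/4 = 3.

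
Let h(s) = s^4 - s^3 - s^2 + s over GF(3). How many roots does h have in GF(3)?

3

Evaluate at each of the 3 elements of GF(3):
h(0) = 0 → root; h(1) = 0 → root; h(2) = 0 → root.
Roots: {0, 1, 2}.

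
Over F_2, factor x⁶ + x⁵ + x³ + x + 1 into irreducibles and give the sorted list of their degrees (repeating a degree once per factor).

Write h(x) = x⁶ + x⁵ + x³ + x + 1.
Roots in F_2: h(0) = 1; h(1) = 1.
Complete factorization: h(x) = (x² + x + 1)^3.
Factor degrees with multiplicity: 2 + 2 + 2 = 6.

2, 2, 2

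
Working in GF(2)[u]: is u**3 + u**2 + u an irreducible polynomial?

Write h(u) = u**3 + u**2 + u.
Check for roots in GF(2): h(0) = 0 → root; h(1) = 1.
h(0) = 0, so (u) divides h(u); h is reducible.

No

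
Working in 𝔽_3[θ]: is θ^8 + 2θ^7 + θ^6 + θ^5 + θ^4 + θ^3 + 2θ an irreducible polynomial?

Write P(θ) = θ^8 + 2θ^7 + θ^6 + θ^5 + θ^4 + θ^3 + 2θ.
Check for roots in 𝔽_3: P(0) = 0 → root; P(1) = 0 → root; P(2) = 0 → root.
P(0) = 0, so (θ) divides P(θ); P is reducible.

No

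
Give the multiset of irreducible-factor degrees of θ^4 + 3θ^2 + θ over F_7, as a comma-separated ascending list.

Write f(θ) = θ^4 + 3θ^2 + θ.
Linear factors from roots: (θ), (θ + 3).
Complete factorization: f(θ) = (θ)·(θ + 3)·(θ^2 + 4θ + 5).
Factor degrees with multiplicity: 1 + 1 + 2 = 4.

1, 1, 2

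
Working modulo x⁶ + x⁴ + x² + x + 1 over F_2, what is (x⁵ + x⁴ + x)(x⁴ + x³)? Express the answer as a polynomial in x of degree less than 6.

Multiply in F_2[x]: (x⁵ + x⁴ + x)·(x⁴ + x³) = x⁹ + x⁷ + x⁵ + x⁴.
Reduce using x⁶ ≡ x⁴ + x² + x + 1 (mod x⁶ + x⁴ + x² + x + 1).
Reduced: x³.

x^3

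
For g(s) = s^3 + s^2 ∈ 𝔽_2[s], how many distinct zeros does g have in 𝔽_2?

2

Evaluate at each of the 2 elements of 𝔽_2:
g(0) = 0 → root; g(1) = 0 → root.
Roots: {0, 1}.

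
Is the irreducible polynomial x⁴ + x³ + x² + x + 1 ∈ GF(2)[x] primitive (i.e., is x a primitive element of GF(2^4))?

Write f(x) = x⁴ + x³ + x² + x + 1.
|GF(2^4)^×| = 2^4 − 1 = 15. Prime factorization: 15 = 3·5.
f is primitive ⇔ x has order 15 in GF(2)[x]/(f), i.e. x^(15/q) ≠ 1 for each prime q | 15.
x^(5) mod f = 1
x^(3) mod f = x³.
Since x^(5) = 1, the order of x divides 5 < 15; not primitive.

No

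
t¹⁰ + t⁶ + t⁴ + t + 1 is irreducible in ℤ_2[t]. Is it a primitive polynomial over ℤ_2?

Write f(t) = t¹⁰ + t⁶ + t⁴ + t + 1.
|GF(2^10)^×| = 2^10 − 1 = 1023. Prime factorization: 1023 = 3·11·31.
f is primitive ⇔ t has order 1023 in GF(2)[t]/(f), i.e. t^(1023/q) ≠ 1 for each prime q | 1023.
t^(341) mod f = 1
t^(93) mod f = t⁹ + t⁷ + t⁵ + 1.
t^(33) mod f = t⁸ + t⁶ + t³ + t.
Since t^(341) = 1, the order of t divides 341 < 1023; not primitive.

No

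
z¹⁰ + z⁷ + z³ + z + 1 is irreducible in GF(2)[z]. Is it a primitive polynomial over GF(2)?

Write f(z) = z¹⁰ + z⁷ + z³ + z + 1.
|GF(2^10)^×| = 2^10 − 1 = 1023. Prime factorization: 1023 = 3·11·31.
f is primitive ⇔ z has order 1023 in GF(2)[z]/(f), i.e. z^(1023/q) ≠ 1 for each prime q | 1023.
z^(341) mod f = z⁹ + z⁸ + z³.
z^(93) mod f = z⁹ + z⁵ + z³ + z + 1.
z^(33) mod f = z⁷ + z⁵ + z⁴ + z³ + z² + z.
None equal 1, so z has full order 1023; f is primitive.

Yes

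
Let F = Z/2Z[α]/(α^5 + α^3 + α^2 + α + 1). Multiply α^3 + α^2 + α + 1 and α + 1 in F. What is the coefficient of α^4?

Multiply in Z/2Z[α]: (α^3 + α^2 + α + 1)·(α + 1) = α^4 + 1.
Reduced: α^4 + 1.

1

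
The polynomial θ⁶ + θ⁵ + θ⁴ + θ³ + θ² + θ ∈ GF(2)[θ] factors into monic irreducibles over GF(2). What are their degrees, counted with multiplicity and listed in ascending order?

1, 1, 2, 2

Write f(θ) = θ⁶ + θ⁵ + θ⁴ + θ³ + θ² + θ.
Roots in GF(2): f(0) = 0 → root; f(1) = 0 → root.
Linear factors from roots: (θ), (θ + 1).
Complete factorization: f(θ) = (θ)·(θ + 1)·(θ² + θ + 1)^2.
Factor degrees with multiplicity: 1 + 1 + 2 + 2 = 6.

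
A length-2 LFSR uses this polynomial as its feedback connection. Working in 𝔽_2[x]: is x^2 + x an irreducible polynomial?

Write h(x) = x^2 + x.
Check for roots in 𝔽_2: h(0) = 0 → root; h(1) = 0 → root.
h(0) = 0, so (x) divides h(x); h is reducible.

No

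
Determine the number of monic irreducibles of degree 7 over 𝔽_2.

18

Gauss's count: N_{2}(7) = (1/7) Σ_{d|7} μ(7/d)·2^d.
Divisors of 7: 1, 7; μ(7/d) for each: -1, 1.
Σ = − 2^1 + 2^7 = 126.
N = 126/7 = 18.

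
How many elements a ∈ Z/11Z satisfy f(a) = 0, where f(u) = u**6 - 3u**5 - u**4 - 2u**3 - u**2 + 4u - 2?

3

Evaluate at each of the 11 elements of Z/11Z:
f(0) = 9; f(1) = 7; f(2) = 4; f(3) = 9; f(4) = 0 → root; f(5) = 0 → root; f(6) = 4; f(7) = 10; f(8) = 0 → root; f(9) = 3; f(10) = 9.
Roots: {4, 5, 8}.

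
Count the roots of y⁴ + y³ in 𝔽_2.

2

Write P(y) = y⁴ + y³.
Evaluate at each of the 2 elements of 𝔽_2:
P(0) = 0 → root; P(1) = 0 → root.
Roots: {0, 1}.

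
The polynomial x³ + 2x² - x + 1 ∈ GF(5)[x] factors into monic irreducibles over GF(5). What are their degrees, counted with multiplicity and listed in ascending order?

Write h(x) = x³ + 2x² - x + 1.
Roots in GF(5): h(0) = 1; h(1) = 3; h(2) = 0 → root; h(3) = 3; h(4) = 3.
Linear factors from roots: (x - 2).
Complete factorization: h(x) = (x - 2)·(x² - x + 2).
Factor degrees with multiplicity: 1 + 2 = 3.

1, 2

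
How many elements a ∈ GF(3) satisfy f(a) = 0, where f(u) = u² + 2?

2

Evaluate at each of the 3 elements of GF(3):
f(0) = 2; f(1) = 0 → root; f(2) = 0 → root.
Roots: {1, 2}.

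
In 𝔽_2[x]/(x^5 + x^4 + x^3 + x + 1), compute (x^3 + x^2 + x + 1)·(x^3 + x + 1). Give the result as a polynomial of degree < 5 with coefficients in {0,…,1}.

x^4 + x^3 + x^2 + x + 1

Multiply in 𝔽_2[x]: (x^3 + x^2 + x + 1)·(x^3 + x + 1) = x^6 + x^5 + x^3 + 1.
Reduce using x^5 ≡ x^4 + x^3 + x + 1 (mod x^5 + x^4 + x^3 + x + 1).
Reduced: x^4 + x^3 + x^2 + x + 1.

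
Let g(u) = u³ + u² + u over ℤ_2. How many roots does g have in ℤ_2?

1

Evaluate at each of the 2 elements of ℤ_2:
g(0) = 0 → root; g(1) = 1.
Roots: {0}.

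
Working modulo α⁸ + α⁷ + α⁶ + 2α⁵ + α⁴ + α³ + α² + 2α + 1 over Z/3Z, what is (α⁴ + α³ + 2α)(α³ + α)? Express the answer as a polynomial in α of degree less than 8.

α^7 + α^6 + α^5 + 2α^2

Multiply in Z/3Z[α]: (α⁴ + α³ + 2α)·(α³ + α) = α⁷ + α⁶ + α⁵ + 2α².
Reduced: α⁷ + α⁶ + α⁵ + 2α².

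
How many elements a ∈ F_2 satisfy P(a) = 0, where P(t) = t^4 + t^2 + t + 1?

Evaluate at each of the 2 elements of F_2:
P(0) = 1; P(1) = 0 → root.
Roots: {1}.

1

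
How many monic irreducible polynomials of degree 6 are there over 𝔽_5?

x^(5^6) − x is the product of all monic irreducibles of degree dividing 6; Möbius inversion gives N = (1/6) Σ μ(6/d)·5^d.
Divisors of 6: 1, 2, 3, 6; μ(6/d) for each: 1, -1, -1, 1.
Σ = 5^1 − 5^2 − 5^3 + 5^6 = 15480.
N = 15480/6 = 2580.

2580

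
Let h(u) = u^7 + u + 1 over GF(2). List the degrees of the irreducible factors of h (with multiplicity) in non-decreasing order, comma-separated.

7

Roots in GF(2): h(0) = 1; h(1) = 1.
Complete factorization: h(u) = (u^7 + u + 1).
Factor degrees with multiplicity: 7 = 7.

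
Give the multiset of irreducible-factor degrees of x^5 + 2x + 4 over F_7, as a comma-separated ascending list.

1, 1, 1, 2

Write f(x) = x^5 + 2x + 4.
Linear factors from roots: (x + 6), (x + 3).
Complete factorization: f(x) = (x + 3)·(x + 6)^2·(x^2 + 6x + 6).
Factor degrees with multiplicity: 1 + 1 + 1 + 2 = 5.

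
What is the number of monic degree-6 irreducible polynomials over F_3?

By the necklace-counting formula, N_3(6) = (1/6) Σ_{d|6} μ(6/d)·3^d.
Divisors of 6: 1, 2, 3, 6; μ(6/d) for each: 1, -1, -1, 1.
Σ = 3^1 − 3^2 − 3^3 + 3^6 = 696.
N = 696/6 = 116.

116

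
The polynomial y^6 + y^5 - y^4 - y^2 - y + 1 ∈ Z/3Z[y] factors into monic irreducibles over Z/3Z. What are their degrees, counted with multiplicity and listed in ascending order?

Write h(y) = y^6 + y^5 - y^4 - y^2 - y + 1.
Roots in Z/3Z: h(0) = 1; h(1) = 0 → root; h(2) = 0 → root.
Linear factors from roots: (y - 1), (y + 1).
Complete factorization: h(y) = (y + 1)·(y - 1)·(y^2 + 1)·(y^2 + y - 1).
Factor degrees with multiplicity: 1 + 1 + 2 + 2 = 6.

1, 1, 2, 2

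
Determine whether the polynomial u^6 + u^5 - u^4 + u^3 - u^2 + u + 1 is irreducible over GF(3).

Write m(u) = u^6 + u^5 - u^4 + u^3 - u^2 + u + 1.
Check for roots in GF(3): m(0) = 1; m(1) = 0 → root; m(2) = 0 → root.
m(1) = 0, so (u − 1) divides m(u); m is reducible.

No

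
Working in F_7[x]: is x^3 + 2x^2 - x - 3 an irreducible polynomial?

Write h(x) = x^3 + 2x^2 - x - 3.
Check for roots in F_7: h(0) = 4; h(1) = 6; h(2) = 4; h(3) = 4; h(4) = 5; h(5) = 6; h(6) = 6.
No roots. A degree-3 polynomial over a field with no linear factor is irreducible.

Yes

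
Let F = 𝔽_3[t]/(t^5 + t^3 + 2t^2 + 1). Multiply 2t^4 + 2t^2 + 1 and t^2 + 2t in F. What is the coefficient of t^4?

Multiply in 𝔽_3[t]: (2t^4 + 2t^2 + 1)·(t^2 + 2t) = 2t^6 + t^5 + 2t^4 + t^3 + t^2 + 2t.
Reduce using t^5 ≡ 2t^3 + t^2 + 2 (mod t^5 + t^3 + 2t^2 + 1).
Reduced: 2t^3 + 2t^2 + 2.

0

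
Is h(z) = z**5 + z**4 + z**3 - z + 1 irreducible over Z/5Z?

No

Check for roots in Z/5Z: h(0) = 1; h(1) = 3; h(2) = 0 → root; h(3) = 4; h(4) = 1.
h(2) = 0, so (z − 2) divides h(z); h is reducible.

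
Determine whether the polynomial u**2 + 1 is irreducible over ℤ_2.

No

Write h(u) = u**2 + 1.
Check for roots in ℤ_2: h(0) = 1; h(1) = 0 → root.
h(1) = 0, so (u − 1) divides h(u); h is reducible.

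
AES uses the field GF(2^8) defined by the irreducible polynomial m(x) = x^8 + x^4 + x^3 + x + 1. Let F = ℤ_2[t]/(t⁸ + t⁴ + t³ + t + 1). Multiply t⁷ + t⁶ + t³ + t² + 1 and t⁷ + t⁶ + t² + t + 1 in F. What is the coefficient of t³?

0

Multiply in ℤ_2[t]: (t⁷ + t⁶ + t³ + t² + 1)·(t⁷ + t⁶ + t² + t + 1) = t¹⁴ + t¹² + t¹⁰ + t⁹ + t⁸ + t⁷ + t⁵ + t + 1.
Reduce using t⁸ ≡ t⁴ + t³ + t + 1 (mod t⁸ + t⁴ + t³ + t + 1).
Reduced: t⁷ + t⁶ + t⁴ + t + 1.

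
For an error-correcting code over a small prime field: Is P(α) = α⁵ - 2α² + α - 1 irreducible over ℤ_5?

Check for roots in ℤ_5: P(0) = 4; P(1) = 4; P(2) = 0 → root; P(3) = 2; P(4) = 0 → root.
P(2) = 0, so (α − 2) divides P(α); P is reducible.

No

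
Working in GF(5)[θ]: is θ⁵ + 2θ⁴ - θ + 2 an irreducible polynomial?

Yes

Write h(θ) = θ⁵ + 2θ⁴ - θ + 2.
Check for roots in GF(5): h(0) = 2; h(1) = 4; h(2) = 4; h(3) = 4; h(4) = 4.
No roots, so no linear factors.
Degree-2 irreducible divisors: test the 10 monic irreducibles of degree 2 over GF(5).
None of them divide h (all give nonzero remainder).
No irreducible factor of degree ≤ 2 exists, so h is irreducible over GF(5).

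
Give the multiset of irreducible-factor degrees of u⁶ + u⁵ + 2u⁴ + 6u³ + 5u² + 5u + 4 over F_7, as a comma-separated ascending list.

1, 1, 2, 2

Write h(u) = u⁶ + u⁵ + 2u⁴ + 6u³ + 5u² + 5u + 4.
Linear factors from roots: (u + 5), (u + 1).
Complete factorization: h(u) = (u + 1)·(u + 5)·(u² + 1)·(u² + 2u + 5).
Factor degrees with multiplicity: 1 + 1 + 2 + 2 = 6.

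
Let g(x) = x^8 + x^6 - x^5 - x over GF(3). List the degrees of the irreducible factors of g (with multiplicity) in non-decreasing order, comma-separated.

Roots in GF(3): g(0) = 0 → root; g(1) = 0 → root; g(2) = 1.
Linear factors from roots: (x), (x - 1).
Complete factorization: g(x) = (x)·(x - 1)·(x^3 - x^2 + 1)·(x^3 - x^2 + x + 1).
Factor degrees with multiplicity: 1 + 1 + 3 + 3 = 8.

1, 1, 3, 3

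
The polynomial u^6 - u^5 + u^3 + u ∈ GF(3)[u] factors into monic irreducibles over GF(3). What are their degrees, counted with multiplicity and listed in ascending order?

Write g(u) = u^6 - u^5 + u^3 + u.
Roots in GF(3): g(0) = 0 → root; g(1) = 2; g(2) = 0 → root.
Linear factors from roots: (u), (u + 1).
Complete factorization: g(u) = (u)·(u + 1)·(u^2 - u - 1)^2.
Factor degrees with multiplicity: 1 + 1 + 2 + 2 = 6.

1, 1, 2, 2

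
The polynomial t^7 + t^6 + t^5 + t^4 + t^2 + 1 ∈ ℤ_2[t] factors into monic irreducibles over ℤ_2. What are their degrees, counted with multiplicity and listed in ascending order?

1, 1, 2, 3

Write h(t) = t^7 + t^6 + t^5 + t^4 + t^2 + 1.
Roots in ℤ_2: h(0) = 1; h(1) = 0 → root.
Linear factors from roots: (t + 1).
Complete factorization: h(t) = (t + 1)^2·(t^2 + t + 1)·(t^3 + t + 1).
Factor degrees with multiplicity: 1 + 1 + 2 + 3 = 7.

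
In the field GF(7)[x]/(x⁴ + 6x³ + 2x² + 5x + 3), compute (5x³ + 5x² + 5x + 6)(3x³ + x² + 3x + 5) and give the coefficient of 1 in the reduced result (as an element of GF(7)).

Multiply in GF(7)[x]: (5x³ + 5x² + 5x + 6)·(3x³ + x² + 3x + 5) = x⁶ + 6x⁵ + 4x² + x + 2.
Reduce using x⁴ ≡ x³ + 5x² + 2x + 4 (mod x⁴ + 6x³ + 2x² + 5x + 3).
Reduced: 5x² + 4x + 1.

1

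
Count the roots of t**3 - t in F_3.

3

Write g(t) = t**3 - t.
Evaluate at each of the 3 elements of F_3:
g(0) = 0 → root; g(1) = 0 → root; g(2) = 0 → root.
Roots: {0, 1, 2}.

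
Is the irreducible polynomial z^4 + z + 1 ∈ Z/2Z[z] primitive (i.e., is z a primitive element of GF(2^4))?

Write f(z) = z^4 + z + 1.
|GF(2^4)^×| = 2^4 − 1 = 15. Prime factorization: 15 = 3·5.
f is primitive ⇔ z has order 15 in GF(2)[z]/(f), i.e. z^(15/q) ≠ 1 for each prime q | 15.
z^(5) mod f = z^2 + z.
z^(3) mod f = z^3.
None equal 1, so z has full order 15; f is primitive.

Yes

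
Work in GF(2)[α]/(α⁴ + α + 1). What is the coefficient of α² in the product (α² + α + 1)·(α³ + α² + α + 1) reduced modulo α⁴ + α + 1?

0

Multiply in GF(2)[α]: (α² + α + 1)·(α³ + α² + α + 1) = α⁵ + α³ + α² + 1.
Reduce using α⁴ ≡ α + 1 (mod α⁴ + α + 1).
Reduced: α³ + α + 1.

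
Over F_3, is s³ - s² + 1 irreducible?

Yes

Write f(s) = s³ - s² + 1.
Check for roots in F_3: f(0) = 1; f(1) = 1; f(2) = 2.
No roots. A degree-3 polynomial over a field with no linear factor is irreducible.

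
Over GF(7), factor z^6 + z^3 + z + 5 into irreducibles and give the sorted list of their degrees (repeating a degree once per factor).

6

Write f(z) = z^6 + z^3 + z + 5.
Complete factorization: f(z) = (z^6 + z^3 + z + 5).
Factor degrees with multiplicity: 6 = 6.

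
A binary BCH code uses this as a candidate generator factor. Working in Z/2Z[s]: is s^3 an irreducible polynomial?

Write f(s) = s^3.
Check for roots in Z/2Z: f(0) = 0 → root; f(1) = 1.
f(0) = 0, so (s) divides f(s); f is reducible.

No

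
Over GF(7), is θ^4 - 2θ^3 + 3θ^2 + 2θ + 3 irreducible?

No

Write P(θ) = θ^4 - 2θ^3 + 3θ^2 + 2θ + 3.
Check for roots in GF(7): P(0) = 3; P(1) = 0 → root; P(2) = 5; P(3) = 0 → root; P(4) = 5; P(5) = 1; P(6) = 0 → root.
P(1) = 0, so (θ − 1) divides P(θ); P is reducible.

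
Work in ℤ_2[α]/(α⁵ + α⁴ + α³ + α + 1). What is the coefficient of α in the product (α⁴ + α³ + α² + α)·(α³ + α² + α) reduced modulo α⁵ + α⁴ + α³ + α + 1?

Multiply in ℤ_2[α]: (α⁴ + α³ + α² + α)·(α³ + α² + α) = α⁷ + α⁵ + α⁴ + α².
Reduce using α⁵ ≡ α⁴ + α³ + α + 1 (mod α⁵ + α⁴ + α³ + α + 1).
Reduced: α⁴ + α² + 1.

0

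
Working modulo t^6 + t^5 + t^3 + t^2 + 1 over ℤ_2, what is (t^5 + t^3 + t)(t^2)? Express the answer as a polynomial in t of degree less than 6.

t^4 + t^3 + t^2 + t + 1

Multiply in ℤ_2[t]: (t^5 + t^3 + t)·(t^2) = t^7 + t^5 + t^3.
Reduce using t^6 ≡ t^5 + t^3 + t^2 + 1 (mod t^6 + t^5 + t^3 + t^2 + 1).
Reduced: t^4 + t^3 + t^2 + t + 1.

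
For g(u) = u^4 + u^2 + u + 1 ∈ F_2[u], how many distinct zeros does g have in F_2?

Evaluate at each of the 2 elements of F_2:
g(0) = 1; g(1) = 0 → root.
Roots: {1}.

1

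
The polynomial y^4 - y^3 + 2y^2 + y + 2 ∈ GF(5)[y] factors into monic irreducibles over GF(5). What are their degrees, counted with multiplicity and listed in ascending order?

Write h(y) = y^4 - y^3 + 2y^2 + y + 2.
Roots in GF(5): h(0) = 2; h(1) = 0 → root; h(2) = 0 → root; h(3) = 2; h(4) = 0 → root.
Linear factors from roots: (y - 1), (y - 2), (y + 1).
Complete factorization: h(y) = (y - 2)·(y - 1)·(y + 1)^2.
Factor degrees with multiplicity: 1 + 1 + 1 + 1 = 4.

1, 1, 1, 1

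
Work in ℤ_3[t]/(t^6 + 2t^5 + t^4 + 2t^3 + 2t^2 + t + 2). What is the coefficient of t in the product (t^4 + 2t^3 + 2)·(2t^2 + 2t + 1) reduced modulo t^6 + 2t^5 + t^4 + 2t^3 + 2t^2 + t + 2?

Multiply in ℤ_3[t]: (t^4 + 2t^3 + 2)·(2t^2 + 2t + 1) = 2t^6 + 2t^4 + 2t^3 + t^2 + t + 2.
Reduce using t^6 ≡ t^5 + 2t^4 + t^3 + t^2 + 2t + 1 (mod t^6 + 2t^5 + t^4 + 2t^3 + 2t^2 + t + 2).
Reduced: 2t^5 + t^3 + 2t + 1.

2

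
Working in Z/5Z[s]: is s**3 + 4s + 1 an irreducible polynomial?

No

Write m(s) = s**3 + 4s + 1.
Check for roots in Z/5Z: m(0) = 1; m(1) = 1; m(2) = 2; m(3) = 0 → root; m(4) = 1.
m(3) = 0, so (s − 3) divides m(s); m is reducible.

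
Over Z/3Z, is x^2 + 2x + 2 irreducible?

Write m(x) = x^2 + 2x + 2.
Check for roots in Z/3Z: m(0) = 2; m(1) = 2; m(2) = 1.
No roots. A degree-2 polynomial over a field with no linear factor is irreducible.

Yes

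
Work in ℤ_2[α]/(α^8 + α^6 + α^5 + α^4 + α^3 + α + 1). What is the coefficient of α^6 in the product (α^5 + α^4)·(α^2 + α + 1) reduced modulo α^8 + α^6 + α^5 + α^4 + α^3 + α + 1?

0

Multiply in ℤ_2[α]: (α^5 + α^4)·(α^2 + α + 1) = α^7 + α^4.
Reduced: α^7 + α^4.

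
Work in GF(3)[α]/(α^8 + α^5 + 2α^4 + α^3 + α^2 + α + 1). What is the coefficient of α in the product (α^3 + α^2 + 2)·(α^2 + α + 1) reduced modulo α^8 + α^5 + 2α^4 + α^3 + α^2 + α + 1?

Multiply in GF(3)[α]: (α^3 + α^2 + 2)·(α^2 + α + 1) = α^5 + 2α^4 + 2α^3 + 2α + 2.
Reduced: α^5 + 2α^4 + 2α^3 + 2α + 2.

2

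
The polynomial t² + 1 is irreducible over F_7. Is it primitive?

Write f(t) = t² + 1.
|GF(7^2)^×| = 7^2 − 1 = 48. Prime factorization: 48 = 2^4·3.
f is primitive ⇔ t has order 48 in GF(7)[t]/(f), i.e. t^(48/q) ≠ 1 for each prime q | 48.
t^(24) mod f = 1
t^(16) mod f = 1
Since t^(24) = 1, the order of t divides 24 < 48; not primitive.

No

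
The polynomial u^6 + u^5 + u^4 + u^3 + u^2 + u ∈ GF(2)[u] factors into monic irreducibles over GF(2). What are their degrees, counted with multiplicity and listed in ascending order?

Write g(u) = u^6 + u^5 + u^4 + u^3 + u^2 + u.
Roots in GF(2): g(0) = 0 → root; g(1) = 0 → root.
Linear factors from roots: (u), (u + 1).
Complete factorization: g(u) = (u)·(u + 1)·(u^2 + u + 1)^2.
Factor degrees with multiplicity: 1 + 1 + 2 + 2 = 6.

1, 1, 2, 2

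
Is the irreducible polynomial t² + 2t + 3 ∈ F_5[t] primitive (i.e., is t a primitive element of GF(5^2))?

Write f(t) = t² + 2t + 3.
|GF(5^2)^×| = 5^2 − 1 = 24. Prime factorization: 24 = 2^3·3.
f is primitive ⇔ t has order 24 in GF(5)[t]/(f), i.e. t^(24/q) ≠ 1 for each prime q | 24.
t^(12) mod f = 4.
t^(8) mod f = 4t + 1.
None equal 1, so t has full order 24; f is primitive.

Yes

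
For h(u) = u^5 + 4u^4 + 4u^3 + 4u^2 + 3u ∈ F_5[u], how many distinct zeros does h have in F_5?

Evaluate at each of the 5 elements of F_5:
h(0) = 0 → root; h(1) = 1; h(2) = 0 → root; h(3) = 0 → root; h(4) = 0 → root.
Roots: {0, 2, 3, 4}.

4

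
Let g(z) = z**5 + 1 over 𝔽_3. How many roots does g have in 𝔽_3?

1

Evaluate at each of the 3 elements of 𝔽_3:
g(0) = 1; g(1) = 2; g(2) = 0 → root.
Roots: {2}.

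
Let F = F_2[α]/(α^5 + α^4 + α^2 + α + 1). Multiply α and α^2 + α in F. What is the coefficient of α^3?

Multiply in F_2[α]: (α)·(α^2 + α) = α^3 + α^2.
Reduced: α^3 + α^2.

1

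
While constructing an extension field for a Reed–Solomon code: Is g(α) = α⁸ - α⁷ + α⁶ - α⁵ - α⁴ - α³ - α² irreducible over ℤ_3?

Check for roots in ℤ_3: g(0) = 0 → root; g(1) = 0 → root; g(2) = 0 → root.
g(0) = 0, so (α) divides g(α); g is reducible.

No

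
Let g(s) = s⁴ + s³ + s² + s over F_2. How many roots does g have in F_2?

Evaluate at each of the 2 elements of F_2:
g(0) = 0 → root; g(1) = 0 → root.
Roots: {0, 1}.

2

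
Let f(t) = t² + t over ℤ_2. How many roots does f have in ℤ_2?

2

Evaluate at each of the 2 elements of ℤ_2:
f(0) = 0 → root; f(1) = 0 → root.
Roots: {0, 1}.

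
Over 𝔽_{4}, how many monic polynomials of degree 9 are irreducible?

29120

By the necklace-counting formula, N_4(9) = (1/9) Σ_{d|9} μ(9/d)·4^d.
Divisors of 9: 1, 3, 9; μ(9/d) for each: 0, -1, 1.
Σ = − 4^3 + 4^9 = 262080.
N = 262080/9 = 29120.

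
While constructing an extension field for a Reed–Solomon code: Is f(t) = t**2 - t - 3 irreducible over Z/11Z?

Yes

Check each element of Z/11Z for a root: f(0)=8, f(1)=8, f(2)=10, f(3)=3, f(4)=9, f(5)=6, f(6)=5, f(7)=6, f(8)=9, f(9)=3, f(10)=10.
No roots. A degree-2 polynomial over a field with no linear factor is irreducible.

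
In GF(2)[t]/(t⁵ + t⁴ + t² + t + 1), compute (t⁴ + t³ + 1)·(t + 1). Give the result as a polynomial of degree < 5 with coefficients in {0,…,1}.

t^4 + t^3 + t^2

Multiply in GF(2)[t]: (t⁴ + t³ + 1)·(t + 1) = t⁵ + t³ + t + 1.
Reduce using t⁵ ≡ t⁴ + t² + t + 1 (mod t⁵ + t⁴ + t² + t + 1).
Reduced: t⁴ + t³ + t².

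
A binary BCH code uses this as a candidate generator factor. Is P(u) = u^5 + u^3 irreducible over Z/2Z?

Check for roots in Z/2Z: P(0) = 0 → root; P(1) = 0 → root.
P(0) = 0, so (u) divides P(u); P is reducible.

No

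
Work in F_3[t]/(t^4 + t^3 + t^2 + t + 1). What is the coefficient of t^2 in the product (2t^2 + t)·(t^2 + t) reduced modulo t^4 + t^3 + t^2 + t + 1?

Multiply in F_3[t]: (2t^2 + t)·(t^2 + t) = 2t^4 + t^2.
Reduce using t^4 ≡ 2t^3 + 2t^2 + 2t + 2 (mod t^4 + t^3 + t^2 + t + 1).
Reduced: t^3 + 2t^2 + t + 1.

2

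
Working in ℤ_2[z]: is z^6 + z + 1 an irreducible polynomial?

Write m(z) = z^6 + z + 1.
Check for roots in ℤ_2: m(0) = 1; m(1) = 1.
No roots, so no linear factors.
Monic irreducibles of degree 2 over GF(2): z^2 + z + 1.
None of them divide m (all give nonzero remainder).
Monic irreducibles of degree 3 over GF(2): z^3 + z + 1, z^3 + z^2 + 1.
None of them divide m (all give nonzero remainder).
No irreducible factor of degree ≤ 3 exists, so m is irreducible over GF(2).

Yes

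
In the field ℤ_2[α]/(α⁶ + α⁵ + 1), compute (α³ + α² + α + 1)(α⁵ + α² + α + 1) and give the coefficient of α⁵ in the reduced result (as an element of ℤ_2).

Multiply in ℤ_2[α]: (α³ + α² + α + 1)·(α⁵ + α² + α + 1) = α⁸ + α⁷ + α⁶ + α³ + α² + 1.
Reduce using α⁶ ≡ α⁵ + 1 (mod α⁶ + α⁵ + 1).
Reduced: α⁵ + α³.

1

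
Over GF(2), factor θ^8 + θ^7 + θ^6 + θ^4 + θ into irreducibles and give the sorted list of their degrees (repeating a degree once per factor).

Write f(θ) = θ^8 + θ^7 + θ^6 + θ^4 + θ.
Roots in GF(2): f(0) = 0 → root; f(1) = 1.
Linear factors from roots: (θ).
Complete factorization: f(θ) = (θ)·(θ^2 + θ + 1)^2·(θ^3 + θ^2 + 1).
Factor degrees with multiplicity: 1 + 2 + 2 + 3 = 8.

1, 2, 2, 3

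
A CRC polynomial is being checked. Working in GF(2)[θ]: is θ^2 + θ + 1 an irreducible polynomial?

Write g(θ) = θ^2 + θ + 1.
Check for roots in GF(2): g(0) = 1; g(1) = 1.
No roots. A degree-2 polynomial over a field with no linear factor is irreducible.

Yes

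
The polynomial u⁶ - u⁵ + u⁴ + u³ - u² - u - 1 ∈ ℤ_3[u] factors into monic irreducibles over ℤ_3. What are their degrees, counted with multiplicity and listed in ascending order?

Write g(u) = u⁶ - u⁵ + u⁴ + u³ - u² - u - 1.
Roots in ℤ_3: g(0) = 2; g(1) = 2; g(2) = 1.
Complete factorization: g(u) = (u² - u - 1)·(u² + 1)^2.
Factor degrees with multiplicity: 2 + 2 + 2 = 6.

2, 2, 2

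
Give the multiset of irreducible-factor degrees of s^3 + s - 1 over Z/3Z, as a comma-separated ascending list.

Write g(s) = s^3 + s - 1.
Roots in Z/3Z: g(0) = 2; g(1) = 1; g(2) = 0 → root.
Linear factors from roots: (s + 1).
Complete factorization: g(s) = (s + 1)·(s^2 - s - 1).
Factor degrees with multiplicity: 1 + 2 = 3.

1, 2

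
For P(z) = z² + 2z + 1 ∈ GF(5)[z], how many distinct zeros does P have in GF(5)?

1

Evaluate at each of the 5 elements of GF(5):
P(0) = 1; P(1) = 4; P(2) = 4; P(3) = 1; P(4) = 0 → root.
Roots: {4}.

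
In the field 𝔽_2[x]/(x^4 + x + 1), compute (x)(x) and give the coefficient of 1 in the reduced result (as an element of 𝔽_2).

0

Multiply in 𝔽_2[x]: (x)·(x) = x^2.
Reduced: x^2.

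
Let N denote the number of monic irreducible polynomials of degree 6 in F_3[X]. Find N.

116

By the necklace-counting formula, N_3(6) = (1/6) Σ_{d|6} μ(6/d)·3^d.
Divisors of 6: 1, 2, 3, 6; μ(6/d) for each: 1, -1, -1, 1.
Σ = 3^1 − 3^2 − 3^3 + 3^6 = 696.
N = 696/6 = 116.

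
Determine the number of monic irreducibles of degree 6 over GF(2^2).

670

Gauss's count: N_{4}(6) = (1/6) Σ_{d|6} μ(6/d)·4^d.
Divisors of 6: 1, 2, 3, 6; μ(6/d) for each: 1, -1, -1, 1.
Σ = 4^1 − 4^2 − 4^3 + 4^6 = 4020.
N = 4020/6 = 670.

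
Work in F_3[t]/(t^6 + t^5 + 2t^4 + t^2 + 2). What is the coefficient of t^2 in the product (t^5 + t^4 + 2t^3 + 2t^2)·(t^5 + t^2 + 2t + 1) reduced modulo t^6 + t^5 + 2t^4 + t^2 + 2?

0

Multiply in F_3[t]: (t^5 + t^4 + 2t^3 + 2t^2)·(t^5 + t^2 + 2t + 1) = t^10 + t^9 + 2t^8 + 2t^5 + t^4 + 2t^2.
Reduce using t^6 ≡ 2t^5 + t^4 + 2t^2 + 1 (mod t^6 + t^5 + 2t^4 + t^2 + 2).
Reduced: t^4 + 2.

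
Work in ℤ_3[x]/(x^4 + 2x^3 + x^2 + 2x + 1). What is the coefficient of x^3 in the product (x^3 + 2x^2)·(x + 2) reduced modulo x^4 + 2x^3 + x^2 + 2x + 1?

2

Multiply in ℤ_3[x]: (x^3 + 2x^2)·(x + 2) = x^4 + x^3 + x^2.
Reduce using x^4 ≡ x^3 + 2x^2 + x + 2 (mod x^4 + 2x^3 + x^2 + 2x + 1).
Reduced: 2x^3 + x + 2.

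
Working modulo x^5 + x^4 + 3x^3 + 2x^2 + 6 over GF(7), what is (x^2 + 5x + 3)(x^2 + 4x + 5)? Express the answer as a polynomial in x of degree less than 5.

x^4 + 2x^3 + 2x + 1

Multiply in GF(7)[x]: (x^2 + 5x + 3)·(x^2 + 4x + 5) = x^4 + 2x^3 + 2x + 1.
Reduced: x^4 + 2x^3 + 2x + 1.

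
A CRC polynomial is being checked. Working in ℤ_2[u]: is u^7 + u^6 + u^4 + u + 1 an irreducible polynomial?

Yes

Write g(u) = u^7 + u^6 + u^4 + u + 1.
Check for roots in ℤ_2: g(0) = 1; g(1) = 1.
No roots, so no linear factors.
Monic irreducibles of degree 2 over GF(2): u^2 + u + 1.
None of them divide g (all give nonzero remainder).
Monic irreducibles of degree 3 over GF(2): u^3 + u + 1, u^3 + u^2 + 1.
None of them divide g (all give nonzero remainder).
No irreducible factor of degree ≤ 3 exists, so g is irreducible over GF(2).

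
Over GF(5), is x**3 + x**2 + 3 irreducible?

No

Write f(x) = x**3 + x**2 + 3.
Check for roots in GF(5): f(0) = 3; f(1) = 0 → root; f(2) = 0 → root; f(3) = 4; f(4) = 3.
f(1) = 0, so (x − 1) divides f(x); f is reducible.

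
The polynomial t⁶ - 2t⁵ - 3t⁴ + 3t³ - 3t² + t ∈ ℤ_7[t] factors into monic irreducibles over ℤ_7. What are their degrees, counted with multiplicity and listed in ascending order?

1, 1, 1, 1, 2

Write f(t) = t⁶ - 2t⁵ - 3t⁴ + 3t³ - 3t² + t.
Linear factors from roots: (t), (t + 3), (t + 2), (t + 1).
Complete factorization: f(t) = (t)·(t + 1)·(t + 2)·(t + 3)·(t² - t - 1).
Factor degrees with multiplicity: 1 + 1 + 1 + 1 + 2 = 6.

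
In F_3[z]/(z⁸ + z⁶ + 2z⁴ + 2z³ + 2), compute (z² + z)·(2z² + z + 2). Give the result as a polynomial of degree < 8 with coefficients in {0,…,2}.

2z^4 + 2z

Multiply in F_3[z]: (z² + z)·(2z² + z + 2) = 2z⁴ + 2z.
Reduced: 2z⁴ + 2z.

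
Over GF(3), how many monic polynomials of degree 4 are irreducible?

x^(3^4) − x is the product of all monic irreducibles of degree dividing 4; Möbius inversion gives N = (1/4) Σ μ(4/d)·3^d.
Divisors of 4: 1, 2, 4; μ(4/d) for each: 0, -1, 1.
Σ = − 3^2 + 3^4 = 72.
N = 72/4 = 18.

18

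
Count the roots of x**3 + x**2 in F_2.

2

Write P(x) = x**3 + x**2.
Evaluate at each of the 2 elements of F_2:
P(0) = 0 → root; P(1) = 0 → root.
Roots: {0, 1}.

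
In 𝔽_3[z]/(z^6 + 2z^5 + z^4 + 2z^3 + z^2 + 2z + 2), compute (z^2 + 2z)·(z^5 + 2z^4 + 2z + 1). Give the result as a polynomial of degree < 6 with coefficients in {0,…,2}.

2z^5 + 2z^4 + z^2 + 2z + 2

Multiply in 𝔽_3[z]: (z^2 + 2z)·(z^5 + 2z^4 + 2z + 1) = z^7 + z^6 + z^5 + 2z^3 + 2z^2 + 2z.
Reduce using z^6 ≡ z^5 + 2z^4 + z^3 + 2z^2 + z + 1 (mod z^6 + 2z^5 + z^4 + 2z^3 + z^2 + 2z + 2).
Reduced: 2z^5 + 2z^4 + z^2 + 2z + 2.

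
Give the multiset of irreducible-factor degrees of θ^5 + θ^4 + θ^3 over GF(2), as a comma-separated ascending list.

Write h(θ) = θ^5 + θ^4 + θ^3.
Roots in GF(2): h(0) = 0 → root; h(1) = 1.
Linear factors from roots: (θ).
Complete factorization: h(θ) = (θ)^3·(θ^2 + θ + 1).
Factor degrees with multiplicity: 1 + 1 + 1 + 2 = 5.

1, 1, 1, 2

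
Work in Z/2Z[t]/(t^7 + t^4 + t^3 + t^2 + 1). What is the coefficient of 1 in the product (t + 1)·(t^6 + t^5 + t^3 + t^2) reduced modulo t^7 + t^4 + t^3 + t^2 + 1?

1

Multiply in Z/2Z[t]: (t + 1)·(t^6 + t^5 + t^3 + t^2) = t^7 + t^5 + t^4 + t^2.
Reduce using t^7 ≡ t^4 + t^3 + t^2 + 1 (mod t^7 + t^4 + t^3 + t^2 + 1).
Reduced: t^5 + t^3 + 1.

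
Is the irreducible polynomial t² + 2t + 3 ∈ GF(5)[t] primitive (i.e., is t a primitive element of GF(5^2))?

Write f(t) = t² + 2t + 3.
|GF(5^2)^×| = 5^2 − 1 = 24. Prime factorization: 24 = 2^3·3.
f is primitive ⇔ t has order 24 in GF(5)[t]/(f), i.e. t^(24/q) ≠ 1 for each prime q | 24.
t^(12) mod f = 4.
t^(8) mod f = 4t + 1.
None equal 1, so t has full order 24; f is primitive.

Yes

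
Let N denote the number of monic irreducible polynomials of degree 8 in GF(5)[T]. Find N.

48750

By the necklace-counting formula, N_5(8) = (1/8) Σ_{d|8} μ(8/d)·5^d.
Divisors of 8: 1, 2, 4, 8; μ(8/d) for each: 0, 0, -1, 1.
Σ = − 5^4 + 5^8 = 390000.
N = 390000/8 = 48750.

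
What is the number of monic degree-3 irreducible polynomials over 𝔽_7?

x^(7^3) − x is the product of all monic irreducibles of degree dividing 3; Möbius inversion gives N = (1/3) Σ μ(3/d)·7^d.
Divisors of 3: 1, 3; μ(3/d) for each: -1, 1.
Σ = − 7^1 + 7^3 = 336.
N = 336/3 = 112.

112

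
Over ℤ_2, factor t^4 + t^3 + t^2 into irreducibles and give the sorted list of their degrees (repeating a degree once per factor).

Write g(t) = t^4 + t^3 + t^2.
Roots in ℤ_2: g(0) = 0 → root; g(1) = 1.
Linear factors from roots: (t).
Complete factorization: g(t) = (t)^2·(t^2 + t + 1).
Factor degrees with multiplicity: 1 + 1 + 2 = 4.

1, 1, 2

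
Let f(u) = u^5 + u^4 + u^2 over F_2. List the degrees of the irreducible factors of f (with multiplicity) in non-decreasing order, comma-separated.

Roots in F_2: f(0) = 0 → root; f(1) = 1.
Linear factors from roots: (u).
Complete factorization: f(u) = (u)^2·(u^3 + u^2 + 1).
Factor degrees with multiplicity: 1 + 1 + 3 = 5.

1, 1, 3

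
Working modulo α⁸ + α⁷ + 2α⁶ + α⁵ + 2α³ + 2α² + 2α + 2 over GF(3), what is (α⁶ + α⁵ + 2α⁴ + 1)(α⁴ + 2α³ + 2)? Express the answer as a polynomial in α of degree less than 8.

Multiply in GF(3)[α]: (α⁶ + α⁵ + 2α⁴ + 1)·(α⁴ + 2α³ + 2) = α¹⁰ + α⁸ + α⁷ + 2α⁶ + 2α⁵ + 2α⁴ + 2α³ + 2.
Reduce using α⁸ ≡ 2α⁷ + α⁶ + 2α⁵ + α³ + α² + α + 1 (mod α⁸ + α⁷ + 2α⁶ + α⁵ + 2α³ + 2α² + 2α + 2).
Reduced: 2α⁷ + 2α⁴ + 2α³ + 2α + 2.

2α^7 + 2α^4 + 2α^3 + 2α + 2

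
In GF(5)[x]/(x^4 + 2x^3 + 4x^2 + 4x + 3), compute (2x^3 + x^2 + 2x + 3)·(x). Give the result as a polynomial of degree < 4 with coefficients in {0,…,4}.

2x^3 + 4x^2 + 4

Multiply in GF(5)[x]: (2x^3 + x^2 + 2x + 3)·(x) = 2x^4 + x^3 + 2x^2 + 3x.
Reduce using x^4 ≡ 3x^3 + x^2 + x + 2 (mod x^4 + 2x^3 + 4x^2 + 4x + 3).
Reduced: 2x^3 + 4x^2 + 4.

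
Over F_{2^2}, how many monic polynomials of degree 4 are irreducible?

The number of monic irreducibles of degree 4 over GF(4) is (1/4)·Σ_{d∣4} μ(4/d) 4^d.
Divisors of 4: 1, 2, 4; μ(4/d) for each: 0, -1, 1.
Σ = − 4^2 + 4^4 = 240.
N = 240/4 = 60.

60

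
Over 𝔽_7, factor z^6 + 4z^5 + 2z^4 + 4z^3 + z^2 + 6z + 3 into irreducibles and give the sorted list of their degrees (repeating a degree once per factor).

Write g(z) = z^6 + 4z^5 + 2z^4 + 4z^3 + z^2 + 6z + 3.
Linear factors from roots: (z + 6), (z + 1).
Complete factorization: g(z) = (z + 1)·(z + 6)·(z^4 + 4z^3 + 3z^2 + z + 4).
Factor degrees with multiplicity: 1 + 1 + 4 = 6.

1, 1, 4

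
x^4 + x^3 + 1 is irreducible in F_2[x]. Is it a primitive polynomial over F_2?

Write f(x) = x^4 + x^3 + 1.
|GF(2^4)^×| = 2^4 − 1 = 15. Prime factorization: 15 = 3·5.
f is primitive ⇔ x has order 15 in GF(2)[x]/(f), i.e. x^(15/q) ≠ 1 for each prime q | 15.
x^(5) mod f = x^3 + x + 1.
x^(3) mod f = x^3.
None equal 1, so x has full order 15; f is primitive.

Yes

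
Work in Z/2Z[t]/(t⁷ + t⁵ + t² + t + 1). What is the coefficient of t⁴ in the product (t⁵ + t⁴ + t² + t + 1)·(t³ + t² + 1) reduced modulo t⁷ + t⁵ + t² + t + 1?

1

Multiply in Z/2Z[t]: (t⁵ + t⁴ + t² + t + 1)·(t³ + t² + 1) = t⁸ + t⁶ + t⁴ + t + 1.
Reduce using t⁷ ≡ t⁵ + t² + t + 1 (mod t⁷ + t⁵ + t² + t + 1).
Reduced: t⁴ + t³ + t² + 1.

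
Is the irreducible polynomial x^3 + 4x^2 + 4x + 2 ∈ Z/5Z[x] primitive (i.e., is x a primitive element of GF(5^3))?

Yes

Write f(x) = x^3 + 4x^2 + 4x + 2.
|GF(5^3)^×| = 5^3 − 1 = 124. Prime factorization: 124 = 2^2·31.
f is primitive ⇔ x has order 124 in GF(5)[x]/(f), i.e. x^(124/q) ≠ 1 for each prime q | 124.
x^(62) mod f = 4.
x^(4) mod f = 2x^2 + 4x + 3.
None equal 1, so x has full order 124; f is primitive.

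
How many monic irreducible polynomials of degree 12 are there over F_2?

335

The number of monic irreducibles of degree 12 over GF(2) is (1/12)·Σ_{d∣12} μ(12/d) 2^d.
Divisors of 12: 1, 2, 3, 4, 6, 12; μ(12/d) for each: 0, 1, 0, -1, -1, 1.
Σ = 2^2 − 2^4 − 2^6 + 2^12 = 4020.
N = 4020/12 = 335.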